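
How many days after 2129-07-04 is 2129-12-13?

July 2129: 31 − 4 = 27 days remain.
Then August (31), September (30), October (31), November (30): 31 + 30 + 31 + 30 = 122 days.
December 1–13, 2129: 13 days.
Total: 27 + 122 + 13 = 162 days.

162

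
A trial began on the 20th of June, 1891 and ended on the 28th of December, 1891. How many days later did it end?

June 1891: 30 − 20 = 10 days remain.
Then July (31), August (31), September (30), October (31), November (30): 31 + 31 + 30 + 31 + 30 = 153 days.
December 1–28, 1891: 28 days.
Total: 10 + 153 + 28 = 191 days.

191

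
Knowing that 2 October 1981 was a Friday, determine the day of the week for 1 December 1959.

Count forward from the earlier date (December 1, 1959) to the later (October 2, 1981):
Day-of-year of December 1, 1959: 335.
Day-of-year of October 2, 1981: 275.
1959 has 365 days, so 365 − 335 = 30 days remain in 1959.
Full years 1960–1980: 15 common + 6 leap = 15×365 + 6×366 = 7671 days.
Total: 30 + 7671 + 275 = 7976 days.
7976 mod 7 = 3, so 3 days before Friday is Tuesday.

Tuesday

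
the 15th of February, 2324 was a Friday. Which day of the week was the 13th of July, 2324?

February 2324: 29 − 15 = 14 days remain (2324 is a leap year, so February has 29 days).
Then March (31), April (30), May (31), June (30): 31 + 30 + 31 + 30 = 122 days.
July 1–13, 2324: 13 days.
Total: 14 + 122 + 13 = 149 days.
149 mod 7 = 2, so 2 days after Friday is Sunday.

Sunday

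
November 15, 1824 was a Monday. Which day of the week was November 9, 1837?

Day-of-year of November 15, 1824: 320.
Day-of-year of November 9, 1837: 313.
1824 has 366 days, so 366 − 320 = 46 days remain in 1824.
Full years 1825–1836: 9 common + 3 leap = 9×365 + 3×366 = 4383 days.
Total: 46 + 4383 + 313 = 4742 days.
4742 mod 7 = 3, so 3 days after Monday is Thursday.

Thursday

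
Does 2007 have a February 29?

2007 is not a leap year.

No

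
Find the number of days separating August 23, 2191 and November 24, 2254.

From August 23, 2191 to August 23, 2254: 63 years, of which 15 contain a Feb 29 — 48×365 + 15×366 = 23010 days.
(2200 is not a leap year (divisible by 100 but not 400).)
August 2254: 31 − 23 = 8 days remain.
Then September (30), October (31): 30 + 31 = 61 days.
November 1–24, 2254: 24 days.
Residual: 93 days.
Total: 23103 days.

23103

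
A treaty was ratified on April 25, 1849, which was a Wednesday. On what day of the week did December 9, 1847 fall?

Count forward from the earlier date (December 9, 1847) to the later (April 25, 1849):
December 1847: 31 − 9 = 22 days remain.
Then 15 full months totalling 456 days.
April 1–25, 1849: 25 days.
Total: 22 + 456 + 25 = 503 days.
503 mod 7 = 6, so 6 days before Wednesday is Thursday.

Thursday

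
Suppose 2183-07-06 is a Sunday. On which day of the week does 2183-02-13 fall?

Count forward from the earlier date (February 13, 2183) to the later (July 6, 2183):
February 2183: 28 − 13 = 15 days remain (2183 is not a leap year, so February has 28 days).
Then March (31), April (30), May (31), June (30): 31 + 30 + 31 + 30 = 122 days.
July 1–6, 2183: 6 days.
Total: 15 + 122 + 6 = 143 days.
143 mod 7 = 3, so 3 days before Sunday is Thursday.

Thursday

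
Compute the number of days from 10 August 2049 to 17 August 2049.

7

Within August 2049: 17 − 10 = 7 days.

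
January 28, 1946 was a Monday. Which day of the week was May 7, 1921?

Saturday

Count forward from the earlier date (May 7, 1921) to the later (January 28, 1946):
Day-of-year of May 7, 1921: 127.
Day-of-year of January 28, 1946: 28.
1921 has 365 days, so 365 − 127 = 238 days remain in 1921.
Full years 1922–1945: 18 common + 6 leap = 18×365 + 6×366 = 8766 days.
Total: 238 + 8766 + 28 = 9032 days.
9032 mod 7 = 2, so 2 days before Monday is Saturday.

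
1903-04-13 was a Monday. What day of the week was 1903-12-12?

April 1903: 30 − 13 = 17 days remain.
Then May (31), June (30), July (31), August (31), September (30), October (31), November (30): 31 + 30 + 31 + 31 + 30 + 31 + 30 = 214 days.
December 1–12, 1903: 12 days.
Total: 17 + 214 + 12 = 243 days.
243 mod 7 = 5, so 5 days after Monday is Saturday.

Saturday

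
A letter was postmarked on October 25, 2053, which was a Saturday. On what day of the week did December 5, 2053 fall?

October 2053: 31 − 25 = 6 days remain.
Then November (30): 30 days.
December 1–5, 2053: 5 days.
Total: 6 + 30 + 5 = 41 days.
41 mod 7 = 6, so 6 days after Saturday is Friday.

Friday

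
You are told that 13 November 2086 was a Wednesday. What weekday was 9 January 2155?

Day-of-year of November 13, 2086: 317.
Day-of-year of January 9, 2155: 9.
2086 has 365 days, so 365 − 317 = 48 days remain in 2086.
Full years 2087–2154: 52 common + 16 leap = 52×365 + 16×366 = 24836 days.
Total: 48 + 24836 + 9 = 24893 days.
24893 mod 7 = 1, so 1 day after Wednesday is Thursday.

Thursday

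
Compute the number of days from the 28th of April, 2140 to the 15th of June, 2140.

48

April 2140: 30 − 28 = 2 days remain.
Then May (31): 31 days.
June 1–15, 2140: 15 days.
Total: 2 + 31 + 15 = 48 days.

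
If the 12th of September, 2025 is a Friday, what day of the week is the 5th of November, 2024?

Tuesday

Count forward from the earlier date (November 5, 2024) to the later (September 12, 2025):
November 2024: 30 − 5 = 25 days remain.
Then 9 full months totalling 274 days.
September 1–12, 2025: 12 days.
Residual: 311 days.
Total: 311 days.
311 mod 7 = 3, so 3 days before Friday is Tuesday.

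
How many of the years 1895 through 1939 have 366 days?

Years divisible by 4 in [1895, 1939]: 1896, 1900, 1904, 1908, 1912, 1916, 1920, 1924, 1928, 1932, 1936.
Of these, 1900 is divisible by 100 but not 400, so not leap.
Leap years: 11 − 1 = 10.

10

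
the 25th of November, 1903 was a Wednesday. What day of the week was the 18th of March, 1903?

Count forward from the earlier date (March 18, 1903) to the later (November 25, 1903):
March 1903: 31 − 18 = 13 days remain.
Then April (30), May (31), June (30), July (31), August (31), September (30), October (31): 30 + 31 + 30 + 31 + 31 + 30 + 31 = 214 days.
November 1–25, 1903: 25 days.
Total: 13 + 214 + 25 = 252 days.
252 is a multiple of 7, so the 18th of March, 1903 falls on the same weekday: Wednesday.

Wednesday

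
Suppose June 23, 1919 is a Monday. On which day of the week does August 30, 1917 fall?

Thursday

Count forward from the earlier date (August 30, 1917) to the later (June 23, 1919):
August 30, 1917 → August 30, 1918: 365 days.
August 1918: 31 − 30 = 1 day remains.
Then 9 full months totalling 273 days.
June 1–23, 1919: 23 days.
Residual: 297 days.
Total: 662 days.
662 mod 7 = 4, so 4 days before Monday is Thursday.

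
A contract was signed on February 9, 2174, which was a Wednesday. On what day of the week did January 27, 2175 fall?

February 2174: 28 − 9 = 19 days remain (2174 is not a leap year, so February has 28 days).
Then 10 full months totalling 306 days.
January 1–27, 2175: 27 days.
Total: 19 + 306 + 27 = 352 days.
352 mod 7 = 2, so 2 days after Wednesday is Friday.

Friday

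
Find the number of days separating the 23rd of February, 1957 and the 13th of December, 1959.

1023

Day-of-year of February 23, 1957: 54.
Day-of-year of December 13, 1959: 347.
1957 has 365 days, so 365 − 54 = 311 days remain in 1957.
Full years: 1958: 365. Sum = 365.
Total: 311 + 365 + 347 = 1023 days.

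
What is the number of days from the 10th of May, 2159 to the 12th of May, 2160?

May 10, 2159 → May 10, 2160: 366 days (2160 is a leap year).
Within May 2160: 12 − 10 = 2 days.
Total: 368 days.

368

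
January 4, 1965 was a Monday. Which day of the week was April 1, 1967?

Saturday

Day-of-year of January 4, 1965: 4.
Day-of-year of April 1, 1967: 91.
1965 has 365 days, so 365 − 4 = 361 days remain in 1965.
Full years: 1966: 365. Sum = 365.
Total: 361 + 365 + 91 = 817 days.
817 mod 7 = 5, so 5 days after Monday is Saturday.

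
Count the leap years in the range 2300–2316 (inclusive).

4

Years divisible by 4 in [2300, 2316]: 2300, 2304, 2308, 2312, 2316.
Of these, 2300 is divisible by 100 but not 400, so not leap.
Leap years: 5 − 1 = 4.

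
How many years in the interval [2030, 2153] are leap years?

30

Years divisible by 4: 2032, 2036, …, 2152 — 31 in all.
Of these, 2100 is divisible by 100 but not 400, so not leap.
Leap years: 31 − 1 = 30.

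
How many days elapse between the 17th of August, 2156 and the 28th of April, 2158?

August 17, 2156 → August 17, 2157: 365 days.
August 2157: 31 − 17 = 14 days remain.
Then September (30), October (31), November (30), December (31), January (31), February 2158 (28), March (31): 30 + 31 + 30 + 31 + 31 + 28 + 31 = 212 days.
April 1–28, 2158: 28 days.
Residual: 254 days.
Total: 619 days.

619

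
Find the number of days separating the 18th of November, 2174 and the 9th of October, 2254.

29179

From November 18, 2174 to November 18, 2253: 79 years, of which 19 contain a Feb 29 — 60×365 + 19×366 = 28854 days.
(2200 is not a leap year (divisible by 100 but not 400).)
November 2253: 30 − 18 = 12 days remain.
Then 10 full months totalling 304 days.
October 1–9, 2254: 9 days.
Residual: 325 days.
Total: 29179 days.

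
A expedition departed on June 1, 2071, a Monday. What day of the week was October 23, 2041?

Count forward from the earlier date (October 23, 2041) to the later (June 1, 2071):
Day-of-year of October 23, 2041: 296.
Day-of-year of June 1, 2071: 152.
2041 has 365 days, so 365 − 296 = 69 days remain in 2041.
Full years 2042–2070: 22 common + 7 leap = 22×365 + 7×366 = 10592 days.
Total: 69 + 10592 + 152 = 10813 days.
10813 mod 7 = 5, so 5 days before Monday is Wednesday.

Wednesday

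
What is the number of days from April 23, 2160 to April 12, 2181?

From April 23, 2160 to April 23, 2180: 20 years, of which 5 contain a Feb 29 — 15×365 + 5×366 = 7305 days.
April 2180: 30 − 23 = 7 days remain.
Then 11 full months totalling 335 days.
April 1–12, 2181: 12 days.
Residual: 354 days.
Total: 7659 days.

7659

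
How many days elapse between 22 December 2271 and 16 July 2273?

Day-of-year of December 22, 2271: 356.
Day-of-year of July 16, 2273: 197.
2271 has 365 days, so 365 − 356 = 9 days remain in 2271.
Full years: 2272: 366. Sum = 366.
Total: 9 + 366 + 197 = 572 days.

572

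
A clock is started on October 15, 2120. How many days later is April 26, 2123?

Day-of-year of October 15, 2120: 289.
Day-of-year of April 26, 2123: 116.
2120 has 366 days, so 366 − 289 = 77 days remain in 2120.
Full years: 2121: 365; 2122: 365. Sum = 730.
Total: 77 + 730 + 116 = 923 days.

923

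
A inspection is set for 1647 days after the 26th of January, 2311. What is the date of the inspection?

the 31st of July, 2315

Count 1647 days after January 26, 2311:
Day-of-year of January 26, 2311: 26.
Day-of-year of July 31, 2315: 212.
2311 has 365 days, so 365 − 26 = 339 days remain in 2311.
Full years: 2312: 366; 2313: 365; 2314: 365. Sum = 1096.
Total: 339 + 1096 + 212 = 1647 days.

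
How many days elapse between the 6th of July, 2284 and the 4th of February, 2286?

July 2284: 31 − 6 = 25 days remain.
Then 18 full months totalling 549 days.
February 1–4, 2286: 4 days (2286 is not a leap year).
Total: 25 + 549 + 4 = 578 days.

578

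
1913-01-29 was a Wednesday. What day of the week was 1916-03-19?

Sunday

January 29, 1913 → January 29, 1914: 365 days.
January 29, 1914 → January 29, 1915: 365 days.
January 29, 1915 → January 29, 1916: 365 days.
January 1916: 31 − 29 = 2 days remain.
Then February 1916 (29): 29 days.
March 1–19, 1916: 19 days.
Residual: 50 days.
Total: 1145 days.
1145 mod 7 = 4, so 4 days after Wednesday is Sunday.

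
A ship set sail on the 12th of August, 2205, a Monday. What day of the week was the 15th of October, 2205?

August 2205: 31 − 12 = 19 days remain.
Then September (30): 30 days.
October 1–15, 2205: 15 days.
Total: 19 + 30 + 15 = 64 days.
64 mod 7 = 1, so 1 day after Monday is Tuesday.

Tuesday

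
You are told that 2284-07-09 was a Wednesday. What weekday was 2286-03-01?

Day-of-year of July 9, 2284: 191.
Day-of-year of March 1, 2286: 60.
2284 has 366 days, so 366 − 191 = 175 days remain in 2284.
Full years: 2285: 365. Sum = 365.
Total: 175 + 365 + 60 = 600 days.
600 mod 7 = 5, so 5 days after Wednesday is Monday.

Monday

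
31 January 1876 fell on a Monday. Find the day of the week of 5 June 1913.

From January 31, 1876 to January 31, 1913: 37 years, of which 9 contain a Feb 29 — 28×365 + 9×366 = 13514 days.
(1900 is not a leap year (divisible by 100 but not 400).)
January 1913: 31 − 31 = 0 days remain.
Then February 1913 (28), March (31), April (30), May (31): 28 + 31 + 30 + 31 = 120 days.
June 1–5, 1913: 5 days.
Residual: 125 days.
Total: 13639 days.
13639 mod 7 = 3, so 3 days after Monday is Thursday.

Thursday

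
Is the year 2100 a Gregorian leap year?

No

2100 is not a leap year (divisible by 100 but not 400).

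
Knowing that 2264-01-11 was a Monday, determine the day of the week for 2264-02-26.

January 2264: 31 − 11 = 20 days remain.
February 1–26, 2264: 26 days (2264 is a leap year).
Total: 20 + 26 = 46 days.
46 mod 7 = 4, so 4 days after Monday is Friday.

Friday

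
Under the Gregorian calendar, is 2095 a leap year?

2095 is not a leap year.

No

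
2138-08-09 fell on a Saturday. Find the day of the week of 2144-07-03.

Day-of-year of August 9, 2138: 221.
Day-of-year of July 3, 2144: 185.
2138 has 365 days, so 365 − 221 = 144 days remain in 2138.
Full years: 2139: 365; 2140: 366; 2141: 365; 2142: 365; 2143: 365. Sum = 1826.
Total: 144 + 1826 + 185 = 2155 days.
2155 mod 7 = 6, so 6 days after Saturday is Friday.

Friday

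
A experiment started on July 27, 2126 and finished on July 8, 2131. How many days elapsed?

1807

Day-of-year of July 27, 2126: 208.
Day-of-year of July 8, 2131: 189.
2126 has 365 days, so 365 − 208 = 157 days remain in 2126.
Full years: 2127: 365; 2128: 366; 2129: 365; 2130: 365. Sum = 1461.
Total: 157 + 1461 + 189 = 1807 days.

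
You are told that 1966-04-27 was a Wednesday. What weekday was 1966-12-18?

April 1966: 30 − 27 = 3 days remain.
Then May (31), June (30), July (31), August (31), September (30), October (31), November (30): 31 + 30 + 31 + 31 + 30 + 31 + 30 = 214 days.
December 1–18, 1966: 18 days.
Total: 3 + 214 + 18 = 235 days.
235 mod 7 = 4, so 4 days after Wednesday is Sunday.

Sunday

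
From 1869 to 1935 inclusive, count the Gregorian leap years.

15

Years divisible by 4: 1872, 1876, …, 1932 — 16 in all.
Of these, 1900 is divisible by 100 but not 400, so not leap.
Leap years: 16 − 1 = 15.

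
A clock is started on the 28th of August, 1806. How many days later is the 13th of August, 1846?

14595

Day-of-year of August 28, 1806: 240.
Day-of-year of August 13, 1846: 225.
1806 has 365 days, so 365 − 240 = 125 days remain in 1806.
Full years 1807–1845: 29 common + 10 leap = 29×365 + 10×366 = 14245 days.
Total: 125 + 14245 + 225 = 14595 days.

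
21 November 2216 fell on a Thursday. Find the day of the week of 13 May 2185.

Friday

Count forward from the earlier date (May 13, 2185) to the later (November 21, 2216):
From May 13, 2185 to May 13, 2216: 31 years, of which 7 contain a Feb 29 — 24×365 + 7×366 = 11322 days.
(2200 is not a leap year (divisible by 100 but not 400).)
May 2216: 31 − 13 = 18 days remain.
Then June (30), July (31), August (31), September (30), October (31): 30 + 31 + 31 + 30 + 31 = 153 days.
November 1–21, 2216: 21 days.
Residual: 192 days.
Total: 11514 days.
11514 mod 7 = 6, so 6 days before Thursday is Friday.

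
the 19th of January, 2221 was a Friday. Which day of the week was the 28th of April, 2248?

Friday

Day-of-year of January 19, 2221: 19.
Day-of-year of April 28, 2248: 119.
2221 has 365 days, so 365 − 19 = 346 days remain in 2221.
Full years 2222–2247: 20 common + 6 leap = 20×365 + 6×366 = 9496 days.
Total: 346 + 9496 + 119 = 9961 days.
9961 is a multiple of 7, so the 28th of April, 2248 falls on the same weekday: Friday.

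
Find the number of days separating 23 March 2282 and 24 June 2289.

2650

Day-of-year of March 23, 2282: 82.
Day-of-year of June 24, 2289: 175.
2282 has 365 days, so 365 − 82 = 283 days remain in 2282.
Full years: 2283: 365; 2284: 366; 2285: 365; 2286: 365; 2287: 365; 2288: 366. Sum = 2192.
Total: 283 + 2192 + 175 = 2650 days.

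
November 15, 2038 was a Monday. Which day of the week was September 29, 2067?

Thursday

Day-of-year of November 15, 2038: 319.
Day-of-year of September 29, 2067: 272.
2038 has 365 days, so 365 − 319 = 46 days remain in 2038.
Full years 2039–2066: 21 common + 7 leap = 21×365 + 7×366 = 10227 days.
Total: 46 + 10227 + 272 = 10545 days.
10545 mod 7 = 3, so 3 days after Monday is Thursday.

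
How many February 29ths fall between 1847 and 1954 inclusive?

26

Years divisible by 4: 1848, 1852, …, 1952 — 27 in all.
Of these, 1900 is divisible by 100 but not 400, so not leap.
Leap years: 27 − 1 = 26.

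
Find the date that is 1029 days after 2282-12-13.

2285-10-07

Count 1029 days after December 13, 2282:
Day-of-year of December 13, 2282: 347.
Day-of-year of October 7, 2285: 280.
2282 has 365 days, so 365 − 347 = 18 days remain in 2282.
Full years: 2283: 365; 2284: 366. Sum = 731.
Total: 18 + 731 + 280 = 1029 days.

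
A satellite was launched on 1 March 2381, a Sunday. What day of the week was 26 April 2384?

Thursday

March 1, 2381 → March 1, 2382: 365 days.
March 1, 2382 → March 1, 2383: 365 days.
March 1, 2383 → March 1, 2384: 366 days (2384 is a leap year).
March 2384: 31 − 1 = 30 days remain.
April 1–26, 2384: 26 days.
Residual: 56 days.
Total: 1152 days.
1152 mod 7 = 4, so 4 days after Sunday is Thursday.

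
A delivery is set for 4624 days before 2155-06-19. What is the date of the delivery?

2142-10-21

Count 4624 days before June 19, 2155:
Day-of-year of October 21, 2142: 294.
Day-of-year of June 19, 2155: 170.
2142 has 365 days, so 365 − 294 = 71 days remain in 2142.
Full years 2143–2154: 9 common + 3 leap = 9×365 + 3×366 = 4383 days.
Total: 71 + 4383 + 170 = 4624 days.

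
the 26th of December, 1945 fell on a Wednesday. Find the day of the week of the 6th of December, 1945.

Count forward from the earlier date (December 6, 1945) to the later (December 26, 1945):
Within December 1945: 26 − 6 = 20 days.
20 mod 7 = 6, so 6 days before Wednesday is Thursday.

Thursday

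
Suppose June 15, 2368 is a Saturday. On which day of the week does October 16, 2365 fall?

Saturday

Count forward from the earlier date (October 16, 2365) to the later (June 15, 2368):
October 16, 2365 → October 16, 2366: 365 days.
October 16, 2366 → October 16, 2367: 365 days.
October 2367: 31 − 16 = 15 days remain.
Then November (30), December (31), January (31), February 2368 (29), March (31), April (30), May (31): 30 + 31 + 31 + 29 + 31 + 30 + 31 = 213 days.
June 1–15, 2368: 15 days.
Residual: 243 days.
Total: 973 days.
973 is a multiple of 7, so October 16, 2365 falls on the same weekday: Saturday.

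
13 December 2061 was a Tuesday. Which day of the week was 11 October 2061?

Tuesday

Count forward from the earlier date (October 11, 2061) to the later (December 13, 2061):
October 2061: 31 − 11 = 20 days remain.
Then November (30): 30 days.
December 1–13, 2061: 13 days.
Total: 20 + 30 + 13 = 63 days.
63 is a multiple of 7, so 11 October 2061 falls on the same weekday: Tuesday.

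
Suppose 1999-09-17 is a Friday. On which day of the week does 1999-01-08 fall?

Friday

Count forward from the earlier date (January 8, 1999) to the later (September 17, 1999):
January 1999: 31 − 8 = 23 days remain.
Then February 1999 (28), March (31), April (30), May (31), June (30), July (31), August (31): 28 + 31 + 30 + 31 + 30 + 31 + 31 = 212 days.
September 1–17, 1999: 17 days.
Total: 23 + 212 + 17 = 252 days.
252 is a multiple of 7, so 1999-01-08 falls on the same weekday: Friday.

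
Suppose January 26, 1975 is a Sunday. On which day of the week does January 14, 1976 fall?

Wednesday

January 1975: 31 − 26 = 5 days remain.
Then 11 full months totalling 334 days.
January 1–14, 1976: 14 days.
Total: 5 + 334 + 14 = 353 days.
353 mod 7 = 3, so 3 days after Sunday is Wednesday.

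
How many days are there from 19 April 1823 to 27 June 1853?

11027

Day-of-year of April 19, 1823: 109.
Day-of-year of June 27, 1853: 178.
1823 has 365 days, so 365 − 109 = 256 days remain in 1823.
Full years 1824–1852: 21 common + 8 leap = 21×365 + 8×366 = 10593 days.
Total: 256 + 10593 + 178 = 11027 days.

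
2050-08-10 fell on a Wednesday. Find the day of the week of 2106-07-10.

Saturday

From August 10, 2050 to August 10, 2105: 55 years, of which 13 contain a Feb 29 — 42×365 + 13×366 = 20088 days.
(2100 is not a leap year (divisible by 100 but not 400).)
August 2105: 31 − 10 = 21 days remain.
Then 10 full months totalling 303 days.
July 1–10, 2106: 10 days.
Residual: 334 days.
Total: 20422 days.
20422 mod 7 = 3, so 3 days after Wednesday is Saturday.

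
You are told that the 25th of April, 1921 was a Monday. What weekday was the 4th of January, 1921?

Count forward from the earlier date (January 4, 1921) to the later (April 25, 1921):
January 1921: 31 − 4 = 27 days remain.
Then February 1921 (28), March (31): 28 + 31 = 59 days.
April 1–25, 1921: 25 days.
Total: 27 + 59 + 25 = 111 days.
111 mod 7 = 6, so 6 days before Monday is Tuesday.

Tuesday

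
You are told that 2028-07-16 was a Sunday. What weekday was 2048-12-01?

From July 16, 2028 to July 16, 2048: 20 years, of which 5 contain a Feb 29 — 15×365 + 5×366 = 7305 days.
July 2048: 31 − 16 = 15 days remain.
Then August (31), September (30), October (31), November (30): 31 + 30 + 31 + 30 = 122 days.
December 1, 2048: 1 day.
Residual: 138 days.
Total: 7443 days.
7443 mod 7 = 2, so 2 days after Sunday is Tuesday.

Tuesday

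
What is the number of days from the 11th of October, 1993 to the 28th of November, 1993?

October 1993: 31 − 11 = 20 days remain.
November 1–28, 1993: 28 days.
Total: 20 + 28 = 48 days.

48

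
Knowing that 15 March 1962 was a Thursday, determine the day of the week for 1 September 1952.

Monday

Count forward from the earlier date (September 1, 1952) to the later (March 15, 1962):
Day-of-year of September 1, 1952: 245.
Day-of-year of March 15, 1962: 74.
1952 has 366 days, so 366 − 245 = 121 days remain in 1952.
Full years 1953–1961: 7 common + 2 leap = 7×365 + 2×366 = 3287 days.
Total: 121 + 3287 + 74 = 3482 days.
3482 mod 7 = 3, so 3 days before Thursday is Monday.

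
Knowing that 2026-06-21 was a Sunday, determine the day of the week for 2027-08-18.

June 21, 2026 → June 21, 2027: 365 days.
June 2027: 30 − 21 = 9 days remain.
Then July (31): 31 days.
August 1–18, 2027: 18 days.
Residual: 58 days.
Total: 423 days.
423 mod 7 = 3, so 3 days after Sunday is Wednesday.

Wednesday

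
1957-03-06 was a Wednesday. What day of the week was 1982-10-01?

From March 6, 1957 to March 6, 1982: 25 years, of which 6 contain a Feb 29 — 19×365 + 6×366 = 9131 days.
March 1982: 31 − 6 = 25 days remain.
Then April (30), May (31), June (30), July (31), August (31), September (30): 30 + 31 + 30 + 31 + 31 + 30 = 183 days.
October 1, 1982: 1 day.
Residual: 209 days.
Total: 9340 days.
9340 mod 7 = 2, so 2 days after Wednesday is Friday.

Friday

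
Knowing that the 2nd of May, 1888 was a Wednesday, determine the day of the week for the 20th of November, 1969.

From May 2, 1888 to May 2, 1969: 81 years, of which 19 contain a Feb 29 — 62×365 + 19×366 = 29584 days.
(1900 is not a leap year (divisible by 100 but not 400).)
May 1969: 31 − 2 = 29 days remain.
Then June (30), July (31), August (31), September (30), October (31): 30 + 31 + 31 + 30 + 31 = 153 days.
November 1–20, 1969: 20 days.
Residual: 202 days.
Total: 29786 days.
29786 mod 7 = 1, so 1 day after Wednesday is Thursday.

Thursday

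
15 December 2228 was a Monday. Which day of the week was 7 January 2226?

Saturday

Count forward from the earlier date (January 7, 2226) to the later (December 15, 2228):
January 7, 2226 → January 7, 2227: 365 days.
January 7, 2227 → January 7, 2228: 365 days.
January 2228: 31 − 7 = 24 days remain.
Then 10 full months totalling 304 days.
December 1–15, 2228: 15 days.
Residual: 343 days.
Total: 1073 days.
1073 mod 7 = 2, so 2 days before Monday is Saturday.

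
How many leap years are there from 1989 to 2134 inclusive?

Years divisible by 4: 1992, 1996, …, 2132 — 36 in all.
Of these, 2100 is divisible by 100 but not 400, so not leap.
2000 is divisible by 400, so still leap.
Leap years: 36 − 1 = 35.

35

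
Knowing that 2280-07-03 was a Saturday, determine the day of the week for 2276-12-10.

Sunday

Count forward from the earlier date (December 10, 2276) to the later (July 3, 2280):
Day-of-year of December 10, 2276: 345.
Day-of-year of July 3, 2280: 185.
2276 has 366 days, so 366 − 345 = 21 days remain in 2276.
Full years: 2277: 365; 2278: 365; 2279: 365. Sum = 1095.
Total: 21 + 1095 + 185 = 1301 days.
1301 mod 7 = 6, so 6 days before Saturday is Sunday.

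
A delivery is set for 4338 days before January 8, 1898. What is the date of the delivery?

February 22, 1886

Count 4338 days before January 8, 1898:
From February 22, 1886 to February 22, 1897: 11 years, of which 3 contain a Feb 29 — 8×365 + 3×366 = 4018 days.
February 1897: 28 − 22 = 6 days remain (1897 is not a leap year, so February has 28 days).
Then 10 full months totalling 306 days.
January 1–8, 1898: 8 days.
Residual: 320 days.
Total: 4338 days.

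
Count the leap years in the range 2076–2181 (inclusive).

Years divisible by 4: 2076, 2080, …, 2180 — 27 in all.
Of these, 2100 is divisible by 100 but not 400, so not leap.
Leap years: 27 − 1 = 26.

26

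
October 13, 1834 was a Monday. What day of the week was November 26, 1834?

October 1834: 31 − 13 = 18 days remain.
November 1–26, 1834: 26 days.
Total: 18 + 26 = 44 days.
44 mod 7 = 2, so 2 days after Monday is Wednesday.

Wednesday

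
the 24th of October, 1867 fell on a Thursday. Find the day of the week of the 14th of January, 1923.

Sunday

Day-of-year of October 24, 1867: 297.
Day-of-year of January 14, 1923: 14.
1867 has 365 days, so 365 − 297 = 68 days remain in 1867.
Full years 1868–1922: 42 common + 13 leap = 42×365 + 13×366 = 20088 days.
Total: 68 + 20088 + 14 = 20170 days.
20170 mod 7 = 3, so 3 days after Thursday is Sunday.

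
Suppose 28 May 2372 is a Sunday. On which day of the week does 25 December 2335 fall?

Count forward from the earlier date (December 25, 2335) to the later (May 28, 2372):
Day-of-year of December 25, 2335: 359.
Day-of-year of May 28, 2372: 149.
2335 has 365 days, so 365 − 359 = 6 days remain in 2335.
Full years 2336–2371: 27 common + 9 leap = 27×365 + 9×366 = 13149 days.
Total: 6 + 13149 + 149 = 13304 days.
13304 mod 7 = 4, so 4 days before Sunday is Wednesday.

Wednesday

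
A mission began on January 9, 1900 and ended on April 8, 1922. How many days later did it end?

8124

From January 9, 1900 to January 9, 1922: 22 years, of which 5 contain a Feb 29 — 17×365 + 5×366 = 8035 days.
(1900 is not a leap year (divisible by 100 but not 400).)
January 1922: 31 − 9 = 22 days remain.
Then February 1922 (28), March (31): 28 + 31 = 59 days.
April 1–8, 1922: 8 days.
Residual: 89 days.
Total: 8124 days.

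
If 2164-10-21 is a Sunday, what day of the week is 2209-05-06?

Saturday

From October 21, 2164 to October 21, 2208: 44 years, of which 10 contain a Feb 29 — 34×365 + 10×366 = 16070 days.
(2200 is not a leap year (divisible by 100 but not 400).)
October 2208: 31 − 21 = 10 days remain.
Then November (30), December (31), January (31), February 2209 (28), March (31), April (30): 30 + 31 + 31 + 28 + 31 + 30 = 181 days.
May 1–6, 2209: 6 days.
Residual: 197 days.
Total: 16267 days.
16267 mod 7 = 6, so 6 days after Sunday is Saturday.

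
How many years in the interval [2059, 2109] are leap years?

12

Years divisible by 4: 2060, 2064, …, 2108 — 13 in all.
Of these, 2100 is divisible by 100 but not 400, so not leap.
Leap years: 13 − 1 = 12.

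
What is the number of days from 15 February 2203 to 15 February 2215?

Day-of-year of February 15, 2203: 46.
Day-of-year of February 15, 2215: 46.
2203 has 365 days, so 365 − 46 = 319 days remain in 2203.
Full years 2204–2214: 8 common + 3 leap = 8×365 + 3×366 = 4018 days.
Total: 319 + 4018 + 46 = 4383 days.

4383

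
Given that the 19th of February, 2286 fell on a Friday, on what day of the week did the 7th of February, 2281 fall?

Monday

Count forward from the earlier date (February 7, 2281) to the later (February 19, 2286):
February 7, 2281 → February 7, 2282: 365 days.
February 7, 2282 → February 7, 2283: 365 days.
February 7, 2283 → February 7, 2284: 365 days.
February 7, 2284 → February 7, 2285: 366 days (2284 is a leap year).
February 7, 2285 → February 7, 2286: 365 days.
Within February 2286: 19 − 7 = 12 days.
Total: 1838 days.
1838 mod 7 = 4, so 4 days before Friday is Monday.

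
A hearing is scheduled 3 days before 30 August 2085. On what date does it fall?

27 August 2085

Count 3 days before August 30, 2085:
Within August 2085: 30 − 27 = 3 days.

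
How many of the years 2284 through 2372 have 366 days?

Years divisible by 4: 2284, 2288, …, 2372 — 23 in all.
Of these, 2300 is divisible by 100 but not 400, so not leap.
Leap years: 23 − 1 = 22.

22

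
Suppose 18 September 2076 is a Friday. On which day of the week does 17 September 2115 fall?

Day-of-year of September 18, 2076: 262.
Day-of-year of September 17, 2115: 260.
2076 has 366 days, so 366 − 262 = 104 days remain in 2076.
Full years 2077–2114: 30 common + 8 leap = 30×365 + 8×366 = 13878 days.
Total: 104 + 13878 + 260 = 14242 days.
14242 mod 7 = 4, so 4 days after Friday is Tuesday.

Tuesday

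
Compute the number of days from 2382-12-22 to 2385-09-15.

998

Day-of-year of December 22, 2382: 356.
Day-of-year of September 15, 2385: 258.
2382 has 365 days, so 365 − 356 = 9 days remain in 2382.
Full years: 2383: 365; 2384: 366. Sum = 731.
Total: 9 + 731 + 258 = 998 days.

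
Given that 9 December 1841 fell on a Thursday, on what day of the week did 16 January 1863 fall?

Friday

Day-of-year of December 9, 1841: 343.
Day-of-year of January 16, 1863: 16.
1841 has 365 days, so 365 − 343 = 22 days remain in 1841.
Full years 1842–1862: 16 common + 5 leap = 16×365 + 5×366 = 7670 days.
Total: 22 + 7670 + 16 = 7708 days.
7708 mod 7 = 1, so 1 day after Thursday is Friday.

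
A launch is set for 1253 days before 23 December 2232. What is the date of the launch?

19 July 2229

Count 1253 days before December 23, 2232:
July 19, 2229 → July 19, 2230: 365 days.
July 19, 2230 → July 19, 2231: 365 days.
July 19, 2231 → July 19, 2232: 366 days (2232 is a leap year).
July 2232: 31 − 19 = 12 days remain.
Then August (31), September (30), October (31), November (30): 31 + 30 + 31 + 30 = 122 days.
December 1–23, 2232: 23 days.
Residual: 157 days.
Total: 1253 days.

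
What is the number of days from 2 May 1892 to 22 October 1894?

Day-of-year of May 2, 1892: 123.
Day-of-year of October 22, 1894: 295.
1892 has 366 days, so 366 − 123 = 243 days remain in 1892.
Full years: 1893: 365. Sum = 365.
Total: 243 + 365 + 295 = 903 days.

903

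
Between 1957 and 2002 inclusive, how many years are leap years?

Years divisible by 4 in [1957, 2002]: 1960, 1964, 1968, 1972, 1976, 1980, 1984, 1988, 1992, 1996, 2000.
2000 is divisible by 400, so still leap.
No century exceptions apply. Count: 11.

11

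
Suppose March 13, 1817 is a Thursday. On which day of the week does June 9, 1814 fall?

Thursday

Count forward from the earlier date (June 9, 1814) to the later (March 13, 1817):
Day-of-year of June 9, 1814: 160.
Day-of-year of March 13, 1817: 72.
1814 has 365 days, so 365 − 160 = 205 days remain in 1814.
Full years: 1815: 365; 1816: 366. Sum = 731.
Total: 205 + 731 + 72 = 1008 days.
1008 is a multiple of 7, so June 9, 1814 falls on the same weekday: Thursday.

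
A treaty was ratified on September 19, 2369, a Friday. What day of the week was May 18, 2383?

From September 19, 2369 to September 19, 2382: 13 years, of which 3 contain a Feb 29 — 10×365 + 3×366 = 4748 days.
September 2382: 30 − 19 = 11 days remain.
Then October (31), November (30), December (31), January (31), February 2383 (28), March (31), April (30): 31 + 30 + 31 + 31 + 28 + 31 + 30 = 212 days.
May 1–18, 2383: 18 days.
Residual: 241 days.
Total: 4989 days.
4989 mod 7 = 5, so 5 days after Friday is Wednesday.

Wednesday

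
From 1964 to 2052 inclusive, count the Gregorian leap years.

23

Years divisible by 4: 1964, 1968, …, 2052 — 23 in all.
2000 is divisible by 400, so still leap.
No century exceptions apply. Count: 23.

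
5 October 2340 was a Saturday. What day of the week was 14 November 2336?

Saturday

Count forward from the earlier date (November 14, 2336) to the later (October 5, 2340):
Day-of-year of November 14, 2336: 319.
Day-of-year of October 5, 2340: 279.
2336 has 366 days, so 366 − 319 = 47 days remain in 2336.
Full years: 2337: 365; 2338: 365; 2339: 365. Sum = 1095.
Total: 47 + 1095 + 279 = 1421 days.
1421 is a multiple of 7, so 14 November 2336 falls on the same weekday: Saturday.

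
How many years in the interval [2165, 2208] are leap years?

Years divisible by 4 in [2165, 2208]: 2168, 2172, 2176, 2180, 2184, 2188, 2192, 2196, 2200, 2204, 2208.
Of these, 2200 is divisible by 100 but not 400, so not leap.
Leap years: 11 − 1 = 10.

10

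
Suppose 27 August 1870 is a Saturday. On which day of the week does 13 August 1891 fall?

Day-of-year of August 27, 1870: 239.
Day-of-year of August 13, 1891: 225.
1870 has 365 days, so 365 − 239 = 126 days remain in 1870.
Full years 1871–1890: 15 common + 5 leap = 15×365 + 5×366 = 7305 days.
Total: 126 + 7305 + 225 = 7656 days.
7656 mod 7 = 5, so 5 days after Saturday is Thursday.

Thursday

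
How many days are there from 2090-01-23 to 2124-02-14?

12439

Day-of-year of January 23, 2090: 23.
Day-of-year of February 14, 2124: 45.
2090 has 365 days, so 365 − 23 = 342 days remain in 2090.
Full years 2091–2123: 26 common + 7 leap = 26×365 + 7×366 = 12052 days.
Total: 342 + 12052 + 45 = 12439 days.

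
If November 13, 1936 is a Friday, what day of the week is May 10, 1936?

Count forward from the earlier date (May 10, 1936) to the later (November 13, 1936):
May 1936: 31 − 10 = 21 days remain.
Then June (30), July (31), August (31), September (30), October (31): 30 + 31 + 31 + 30 + 31 = 153 days.
November 1–13, 1936: 13 days.
Total: 21 + 153 + 13 = 187 days.
187 mod 7 = 5, so 5 days before Friday is Sunday.

Sunday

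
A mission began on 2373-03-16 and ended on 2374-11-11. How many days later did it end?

605

Day-of-year of March 16, 2373: 75.
Day-of-year of November 11, 2374: 315.
2373 has 365 days, so 365 − 75 = 290 days remain in 2373.
Total: 290 + 315 = 605 days.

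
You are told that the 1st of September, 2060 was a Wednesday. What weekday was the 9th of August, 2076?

Sunday

From September 1, 2060 to September 1, 2075: 15 years, of which 3 contain a Feb 29 — 12×365 + 3×366 = 5478 days.
September 2075: 30 − 1 = 29 days remain.
Then 10 full months totalling 305 days.
August 1–9, 2076: 9 days.
Residual: 343 days.
Total: 5821 days.
5821 mod 7 = 4, so 4 days after Wednesday is Sunday.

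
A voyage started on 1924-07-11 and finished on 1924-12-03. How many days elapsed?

July 1924: 31 − 11 = 20 days remain.
Then August (31), September (30), October (31), November (30): 31 + 30 + 31 + 30 = 122 days.
December 1–3, 1924: 3 days.
Total: 20 + 122 + 3 = 145 days.

145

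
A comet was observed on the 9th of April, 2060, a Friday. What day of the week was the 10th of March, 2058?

Count forward from the earlier date (March 10, 2058) to the later (April 9, 2060):
March 10, 2058 → March 10, 2059: 365 days.
March 10, 2059 → March 10, 2060: 366 days (2060 is a leap year).
March 2060: 31 − 10 = 21 days remain.
April 1–9, 2060: 9 days.
Residual: 30 days.
Total: 761 days.
761 mod 7 = 5, so 5 days before Friday is Sunday.

Sunday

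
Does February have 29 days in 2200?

2200 is not a leap year (divisible by 100 but not 400).

No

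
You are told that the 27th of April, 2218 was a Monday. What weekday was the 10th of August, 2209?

Count forward from the earlier date (August 10, 2209) to the later (April 27, 2218):
From August 10, 2209 to August 10, 2217: 8 years, of which 2 contain a Feb 29 — 6×365 + 2×366 = 2922 days.
August 2217: 31 − 10 = 21 days remain.
Then September (30), October (31), November (30), December (31), January (31), February 2218 (28), March (31): 30 + 31 + 30 + 31 + 31 + 28 + 31 = 212 days.
April 1–27, 2218: 27 days.
Residual: 260 days.
Total: 3182 days.
3182 mod 7 = 4, so 4 days before Monday is Thursday.

Thursday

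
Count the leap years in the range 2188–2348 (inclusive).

Years divisible by 4: 2188, 2192, …, 2348 — 41 in all.
Of these, 2200, 2300 are divisible by 100 but not 400, so not leap.
Leap years: 41 − 2 = 39.

39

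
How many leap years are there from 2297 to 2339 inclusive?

9

Years divisible by 4 in [2297, 2339]: 2300, 2304, 2308, 2312, 2316, 2320, 2324, 2328, 2332, 2336.
Of these, 2300 is divisible by 100 but not 400, so not leap.
Leap years: 10 − 1 = 9.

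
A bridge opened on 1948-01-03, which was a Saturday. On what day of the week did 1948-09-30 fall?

Thursday

January 1948: 31 − 3 = 28 days remain.
Then February 1948 (29), March (31), April (30), May (31), June (30), July (31), August (31): 29 + 31 + 30 + 31 + 30 + 31 + 31 = 213 days.
September 1–30, 1948: 30 days.
Total: 28 + 213 + 30 = 271 days.
271 mod 7 = 5, so 5 days after Saturday is Thursday.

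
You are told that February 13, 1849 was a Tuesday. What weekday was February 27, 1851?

Thursday

Day-of-year of February 13, 1849: 44.
Day-of-year of February 27, 1851: 58.
1849 has 365 days, so 365 − 44 = 321 days remain in 1849.
Full years: 1850: 365. Sum = 365.
Total: 321 + 365 + 58 = 744 days.
744 mod 7 = 2, so 2 days after Tuesday is Thursday.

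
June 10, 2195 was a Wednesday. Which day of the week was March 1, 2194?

Saturday

Count forward from the earlier date (March 1, 2194) to the later (June 10, 2195):
Day-of-year of March 1, 2194: 60.
Day-of-year of June 10, 2195: 161.
2194 has 365 days, so 365 − 60 = 305 days remain in 2194.
Total: 305 + 161 = 466 days.
466 mod 7 = 4, so 4 days before Wednesday is Saturday.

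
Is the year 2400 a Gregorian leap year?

2400 is a leap year (divisible by 400).

Yes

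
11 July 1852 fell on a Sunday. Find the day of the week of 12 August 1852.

Thursday

July 1852: 31 − 11 = 20 days remain.
August 1–12, 1852: 12 days.
Total: 20 + 12 = 32 days.
32 mod 7 = 4, so 4 days after Sunday is Thursday.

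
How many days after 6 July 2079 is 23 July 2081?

July 6, 2079 → July 6, 2080: 366 days (2080 is a leap year).
July 6, 2080 → July 6, 2081: 365 days.
Within July 2081: 23 − 6 = 17 days.
Total: 748 days.

748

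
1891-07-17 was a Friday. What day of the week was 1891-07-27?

Within July 1891: 27 − 17 = 10 days.
10 mod 7 = 3, so 3 days after Friday is Monday.

Monday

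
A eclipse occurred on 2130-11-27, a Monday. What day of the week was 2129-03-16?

Wednesday

Count forward from the earlier date (March 16, 2129) to the later (November 27, 2130):
March 2129: 31 − 16 = 15 days remain.
Then 19 full months totalling 579 days.
November 1–27, 2130: 27 days.
Total: 15 + 579 + 27 = 621 days.
621 mod 7 = 5, so 5 days before Monday is Wednesday.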